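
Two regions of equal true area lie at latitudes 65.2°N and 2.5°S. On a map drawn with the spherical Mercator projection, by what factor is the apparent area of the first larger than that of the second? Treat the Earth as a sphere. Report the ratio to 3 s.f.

On Mercator, area is exaggerated by sec²φ = 1/cos²φ.
At 65.2°: sec²(65.2°) = 1/0.4195² = 5.684.
At 2.5°: sec²(2.5°) = 1/0.9990² = 1.002.
Ratio = 5.684/1.002 = cos²(2.5°)/cos²(65.2°) ≈ 5.67.

5.67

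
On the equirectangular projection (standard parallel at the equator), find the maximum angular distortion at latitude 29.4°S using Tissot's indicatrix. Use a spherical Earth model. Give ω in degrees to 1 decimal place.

7.9°

In the plate carrée (x = Rλ, y = Rφ), meridians are true-scale (h = 1) and parallels are stretched by k = sec φ.
At 29.4°: h = 1.000, k = 1.148; principal scales a = 1.148, b = 1.000.
sin(ω/2) = (a − b)/(a + b) = 0.1478/2.148 = 0.06882, so ω = 2 arcsin(0.06882) ≈ 7.9°.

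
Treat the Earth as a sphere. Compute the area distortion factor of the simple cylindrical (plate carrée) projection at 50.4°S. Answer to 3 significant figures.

In the plate carrée (x = Rλ, y = Rφ), meridians are true-scale (h = 1) and parallels are stretched by k = sec φ.
Areal scale = h·k = 1 × sec φ; at 50.4°, h = 1.000, k = 1.569, so h·k = 1.569.

1.57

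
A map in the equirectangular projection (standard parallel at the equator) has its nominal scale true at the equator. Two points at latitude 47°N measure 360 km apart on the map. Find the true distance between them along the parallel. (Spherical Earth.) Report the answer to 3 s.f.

For the equirectangular projection with φ₀ = 0 (plate carrée), h = 1 along meridians and k = sec φ along parallels.
Along the parallel at 47°, map distances are exaggerated by k = sec 47° = 1.466.
True distance = 360 / 1.466 = 360 × cos 47° ≈ 246 km.

246 km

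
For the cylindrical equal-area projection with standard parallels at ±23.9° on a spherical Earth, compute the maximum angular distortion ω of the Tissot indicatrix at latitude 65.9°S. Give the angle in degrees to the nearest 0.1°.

83.7°

Cylindrical equal-area (φ₀ = 23.9°): h = cos φ / cos 23.9° along meridians, k = cos 23.9° / cos φ along parallels; h·k = 1.
At 65.9°: h = 0.4466, k = 2.239; principal scales a = 2.239, b = 0.4466.
sin(ω/2) = (a − b)/(a + b) = 1.792/2.686 = 0.6674, so ω = 2 arcsin(0.6674) ≈ 83.7°.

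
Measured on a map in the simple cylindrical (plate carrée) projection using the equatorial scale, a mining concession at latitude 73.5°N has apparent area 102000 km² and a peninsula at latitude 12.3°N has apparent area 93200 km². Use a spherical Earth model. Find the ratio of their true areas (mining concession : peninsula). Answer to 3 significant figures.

Plate carrée has h = 1 and k = sec φ, giving areal scale sec φ; true area = (apparent area) · cos φ.
True area of mining concession: 102000 × cos(73.5°) = 102000 × 0.2840 = 28970 km².
True area of peninsula: 93200 × cos(12.3°) = 93200 × 0.9770 = 91060 km².
Ratio = 28970 / 91060 ≈ 0.318.

0.318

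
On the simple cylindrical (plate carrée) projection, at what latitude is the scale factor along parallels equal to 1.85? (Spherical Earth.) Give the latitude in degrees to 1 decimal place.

Plate carrée: h = 1, k = sec φ along parallels.
sec φ = 1.85  ⇒  cos φ = 0.5405  ⇒  φ ≈ 57.3°.

57.3°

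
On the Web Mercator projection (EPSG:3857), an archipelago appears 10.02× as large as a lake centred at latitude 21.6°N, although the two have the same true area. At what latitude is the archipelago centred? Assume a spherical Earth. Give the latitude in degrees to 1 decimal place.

72.9°

Mercator areal scale is sec²φ, so apparent-area ratio = sec²φ₁ / sec²φ₂ = cos²φ₂ / cos²φ₁.
cos²φ₂ / cos²φ₁ = 10.02  ⇒  cos φ₁ = cos 21.6° / √10.02 = 0.9298/3.165 = 0.2937.
φ₁ = arccos(0.2937) ≈ 72.9°.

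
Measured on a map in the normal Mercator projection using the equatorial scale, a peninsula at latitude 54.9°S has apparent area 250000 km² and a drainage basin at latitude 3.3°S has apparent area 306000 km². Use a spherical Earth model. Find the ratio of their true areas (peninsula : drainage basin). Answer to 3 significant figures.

On Mercator the areal scale is sec²φ, so true area = apparent × cos²φ.
True area of peninsula: 250000 × cos²(54.9°) = 250000 × 0.3306 = 82660 km².
True area of drainage basin: 306000 × cos²(3.3°) = 306000 × 0.9967 = 305000 km².
Ratio = 82660 / 305000 ≈ 0.271.

0.271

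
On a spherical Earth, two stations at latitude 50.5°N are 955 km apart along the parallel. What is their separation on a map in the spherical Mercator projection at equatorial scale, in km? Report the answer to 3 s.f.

1500 km

Mercator is conformal, so the point scale is isotropic: h = k = sec φ = 1/cos φ.
Along the parallel, k = sec 50.5° = 1/0.6361 = 1.572.
Map distance = 955 × 1.572 ≈ 1500 km.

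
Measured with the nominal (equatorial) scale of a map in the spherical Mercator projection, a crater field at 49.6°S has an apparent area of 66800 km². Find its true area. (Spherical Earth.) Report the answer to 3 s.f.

28100 km²

For Mercator, h = k = sec φ (a conformal cylindrical projection has a single point scale, 1/cos φ).
Areal scale = k² = sec²φ = 1/cos²(49.6°) = 1/0.6481² = 2.381.
True area = apparent / (areal scale) = 66800 / 2.381 ≈ 28100 km².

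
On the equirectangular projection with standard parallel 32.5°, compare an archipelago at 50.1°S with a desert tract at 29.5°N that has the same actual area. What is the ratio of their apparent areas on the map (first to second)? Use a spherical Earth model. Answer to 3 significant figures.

1.36

In the equirectangular projection with standard parallel φ₀ = 32.5° (x = Rλ cos φ₀, y = Rφ), meridians are true-scale (h = 1) and the parallel scale is k = cos φ₀ / cos φ.
Areal scale at 50.1°: h·k = 1.000 × 1.315 = 1.315.
Areal scale at 29.5°: h·k = 1.000 × 0.9690 = 0.9690.
Ratio = 1.315/0.9690 ≈ 1.36.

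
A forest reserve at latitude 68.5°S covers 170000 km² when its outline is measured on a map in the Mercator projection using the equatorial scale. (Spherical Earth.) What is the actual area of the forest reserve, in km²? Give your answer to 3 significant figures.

22800 km²

For Mercator, h = k = sec φ (a conformal cylindrical projection has a single point scale, 1/cos φ).
Areal scale = k² = sec²φ = 1/cos²(68.5°) = 1/0.3665² = 7.445.
True area = apparent / (areal scale) = 170000 / 7.445 ≈ 22800 km².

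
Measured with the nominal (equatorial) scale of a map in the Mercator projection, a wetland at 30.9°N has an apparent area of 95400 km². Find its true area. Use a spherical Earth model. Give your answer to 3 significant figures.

70200 km²

The Mercator projection is conformal; its linear scale factor is the same in every direction and equals sec φ = 1/cos φ.
Areal scale = k² = sec²φ = 1/cos²(30.9°) = 1/0.8581² = 1.358.
True area = apparent / (areal scale) = 95400 / 1.358 ≈ 70200 km².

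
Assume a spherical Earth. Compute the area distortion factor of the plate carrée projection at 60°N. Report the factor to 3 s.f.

2.00

Plate carrée maps x = Rλ, y = Rφ. The meridian scale is h = 1 and the parallel scale is k = 1/cos φ = sec φ.
Areal scale = h·k = 1 × sec φ; at 60°, h = 1.000, k = 2.000, so h·k = 2.000.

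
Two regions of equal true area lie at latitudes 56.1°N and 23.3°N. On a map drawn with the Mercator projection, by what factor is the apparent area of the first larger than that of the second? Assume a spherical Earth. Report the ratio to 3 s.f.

Mercator areal scale is sec²φ.
At 56.1°: sec²(56.1°) = 1/0.5577² = 3.215.
At 23.3°: sec²(23.3°) = 1/0.9184² = 1.185.
Ratio = 3.215/1.185 = cos²(23.3°)/cos²(56.1°) ≈ 2.71.

2.71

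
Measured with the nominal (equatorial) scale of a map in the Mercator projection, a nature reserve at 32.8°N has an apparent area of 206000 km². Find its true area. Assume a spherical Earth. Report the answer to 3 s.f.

The Mercator projection is conformal; its linear scale factor is the same in every direction and equals sec φ = 1/cos φ.
Areal scale = k² = sec²φ = 1/cos²(32.8°) = 1/0.8406² = 1.415.
True area = apparent / (areal scale) = 206000 / 1.415 ≈ 146000 km².

146000 km²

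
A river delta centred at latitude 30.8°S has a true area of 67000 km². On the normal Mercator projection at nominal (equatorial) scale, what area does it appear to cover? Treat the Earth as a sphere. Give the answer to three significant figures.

90800 km²

The Mercator projection is conformal; its linear scale factor is the same in every direction and equals sec φ = 1/cos φ.
Areal scale = k² = sec²φ = 1/cos²(30.8°) = 1/0.8590² = 1.355.
Apparent area = 67000 × 1.355 ≈ 90800 km².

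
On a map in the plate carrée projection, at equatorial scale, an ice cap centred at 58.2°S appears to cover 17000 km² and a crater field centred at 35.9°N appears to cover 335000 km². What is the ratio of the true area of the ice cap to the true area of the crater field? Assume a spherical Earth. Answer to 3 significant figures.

Plate carrée has h = 1 and k = sec φ, giving areal scale sec φ; true area = (apparent area) · cos φ.
True area of ice cap: 17000 × cos(58.2°) = 17000 × 0.5270 = 8958 km².
True area of crater field: 335000 × cos(35.9°) = 335000 × 0.8100 = 271400 km².
Ratio = 8958 / 271400 ≈ 0.0330.

0.0330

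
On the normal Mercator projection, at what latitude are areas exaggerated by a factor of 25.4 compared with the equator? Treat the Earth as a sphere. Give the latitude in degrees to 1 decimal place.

Mercator areal scale is sec²φ.
sec²φ = 25.4  ⇒  cos²φ = 0.03937  ⇒  cos φ = 0.1984.
φ = arccos(0.1984) ≈ 78.6°.

78.6°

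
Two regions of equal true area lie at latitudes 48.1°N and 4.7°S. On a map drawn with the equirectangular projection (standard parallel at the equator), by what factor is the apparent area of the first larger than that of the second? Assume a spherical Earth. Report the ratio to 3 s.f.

In the plate carrée (x = Rλ, y = Rφ), meridians are true-scale (h = 1) and parallels are stretched by k = sec φ.
Areal scale at 48.1°: h·k = 1.000 × 1.497 = 1.497.
Areal scale at 4.7°: h·k = 1.000 × 1.003 = 1.003.
Ratio = 1.497/1.003 ≈ 1.49.

1.49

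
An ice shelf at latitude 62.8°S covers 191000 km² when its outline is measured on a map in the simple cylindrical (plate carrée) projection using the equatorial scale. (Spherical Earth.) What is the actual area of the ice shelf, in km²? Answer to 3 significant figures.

In the plate carrée (x = Rλ, y = Rφ), meridians are true-scale (h = 1) and parallels are stretched by k = sec φ.
Areal scale = h·k = 1 × sec φ; at 62.8°, h = 1.000, k = 2.188, so h·k = 2.188.
True area = apparent / (areal scale) = 191000 / 2.188 ≈ 87300 km².

87300 km²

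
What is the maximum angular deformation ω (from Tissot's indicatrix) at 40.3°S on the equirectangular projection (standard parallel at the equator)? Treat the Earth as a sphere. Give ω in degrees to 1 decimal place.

For the equirectangular projection with φ₀ = 0 (plate carrée), h = 1 along meridians and k = sec φ along parallels.
At 40.3°: h = 1.000, k = 1.311; principal scales a = 1.311, b = 1.000.
sin(ω/2) = (a − b)/(a + b) = 0.3112/2.311 = 0.1346, so ω = 2 arcsin(0.1346) ≈ 15.5°.

15.5°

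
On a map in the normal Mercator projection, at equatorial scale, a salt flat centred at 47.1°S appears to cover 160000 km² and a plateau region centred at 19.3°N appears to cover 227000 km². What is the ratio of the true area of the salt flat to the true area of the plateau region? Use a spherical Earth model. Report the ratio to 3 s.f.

0.367

Mercator's areal exaggeration is sec²φ; hence true area = (apparent area) · cos²φ.
True area of salt flat: 160000 × cos²(47.1°) = 160000 × 0.4634 = 74140 km².
True area of plateau region: 227000 × cos²(19.3°) = 227000 × 0.8908 = 202200 km².
Ratio = 74140 / 202200 ≈ 0.367.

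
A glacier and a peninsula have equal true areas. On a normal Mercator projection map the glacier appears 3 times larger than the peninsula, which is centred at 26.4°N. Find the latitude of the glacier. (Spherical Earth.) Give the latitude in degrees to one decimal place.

58.9°

On Mercator, (apparent₁)/(apparent₂) = sec²φ₁ / sec²φ₂ when true areas are equal.
cos²φ₂ / cos²φ₁ = 3  ⇒  cos φ₁ = cos 26.4° / √3 = 0.8957/1.732 = 0.5171.
φ₁ = arccos(0.5171) ≈ 58.9°.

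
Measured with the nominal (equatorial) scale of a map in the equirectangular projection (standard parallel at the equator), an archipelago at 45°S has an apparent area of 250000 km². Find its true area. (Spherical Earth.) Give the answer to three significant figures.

Plate carrée maps x = Rλ, y = Rφ. The meridian scale is h = 1 and the parallel scale is k = 1/cos φ = sec φ.
Areal scale = h·k = 1 × sec φ; at 45°, h = 1.000, k = 1.414, so h·k = 1.414.
True area = apparent / (areal scale) = 250000 / 1.414 ≈ 177000 km².

177000 km²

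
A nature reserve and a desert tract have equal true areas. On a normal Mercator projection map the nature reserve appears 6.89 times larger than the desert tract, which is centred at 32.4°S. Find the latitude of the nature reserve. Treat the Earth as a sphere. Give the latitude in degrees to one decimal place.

71.2°

For equal true areas on Mercator, apparent areas scale as sec²φ, so the ratio is cos²φ₂ / cos²φ₁.
cos²φ₂ / cos²φ₁ = 6.89  ⇒  cos φ₁ = cos 32.4° / √6.89 = 0.8443/2.625 = 0.3217.
φ₁ = arccos(0.3217) ≈ 71.2°.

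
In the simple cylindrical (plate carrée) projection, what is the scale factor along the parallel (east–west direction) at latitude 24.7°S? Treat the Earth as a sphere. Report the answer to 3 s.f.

For the equirectangular projection with φ₀ = 0 (plate carrée), h = 1 along meridians and k = sec φ along parallels.
k = 1/cos 24.7° = 1/0.9085 = 1.101.

1.10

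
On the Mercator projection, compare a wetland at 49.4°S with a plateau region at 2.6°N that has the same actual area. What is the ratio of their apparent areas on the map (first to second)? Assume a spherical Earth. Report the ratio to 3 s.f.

Mercator areal scale is sec²φ.
At 49.4°: sec²(49.4°) = 1/0.6508² = 2.361.
At 2.6°: sec²(2.6°) = 1/0.9990² = 1.002.
Ratio = 2.361/1.002 = cos²(2.6°)/cos²(49.4°) ≈ 2.36.

2.36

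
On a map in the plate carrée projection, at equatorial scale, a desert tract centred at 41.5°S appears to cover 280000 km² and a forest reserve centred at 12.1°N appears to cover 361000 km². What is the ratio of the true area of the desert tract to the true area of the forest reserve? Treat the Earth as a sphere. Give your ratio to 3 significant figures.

Plate carrée has h = 1 and k = sec φ, giving areal scale sec φ; true area = (apparent area) · cos φ.
True area of desert tract: 280000 × cos(41.5°) = 280000 × 0.7490 = 209700 km².
True area of forest reserve: 361000 × cos(12.1°) = 361000 × 0.9778 = 353000 km².
Ratio = 209700 / 353000 ≈ 0.594.

0.594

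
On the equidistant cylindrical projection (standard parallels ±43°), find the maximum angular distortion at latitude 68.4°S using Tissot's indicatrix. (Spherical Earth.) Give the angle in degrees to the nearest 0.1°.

The equidistant cylindrical projection with φ₀ = 43° has h = 1 (meridians true) and k = cos φ₀ / cos φ along parallels.
At 68.4°: h = 1.000, k = 1.987; principal scales a = 1.987, b = 1.000.
sin(ω/2) = (a − b)/(a + b) = 0.9867/2.987 = 0.3304, so ω = 2 arcsin(0.3304) ≈ 38.6°.

38.6°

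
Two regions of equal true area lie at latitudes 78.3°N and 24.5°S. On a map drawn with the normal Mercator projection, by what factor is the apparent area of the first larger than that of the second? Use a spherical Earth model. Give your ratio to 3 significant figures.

Mercator areal scale is sec²φ.
At 78.3°: sec²(78.3°) = 1/0.2028² = 24.32.
At 24.5°: sec²(24.5°) = 1/0.9100² = 1.208.
Ratio = 24.32/1.208 = cos²(24.5°)/cos²(78.3°) ≈ 20.1.

20.1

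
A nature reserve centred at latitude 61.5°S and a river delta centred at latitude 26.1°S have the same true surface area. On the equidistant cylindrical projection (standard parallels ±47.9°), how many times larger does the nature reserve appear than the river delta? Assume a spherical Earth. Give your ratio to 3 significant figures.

The equidistant cylindrical projection with φ₀ = 47.9° has h = 1 (meridians true) and k = cos φ₀ / cos φ along parallels.
Areal scale at 61.5°: h·k = 1.000 × 1.405 = 1.405.
Areal scale at 26.1°: h·k = 1.000 × 0.7466 = 0.7466.
Ratio = 1.405/0.7466 ≈ 1.88.

1.88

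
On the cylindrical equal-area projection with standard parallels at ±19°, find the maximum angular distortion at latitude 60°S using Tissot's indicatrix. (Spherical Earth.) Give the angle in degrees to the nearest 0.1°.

68.5°

Cylindrical equal-area (φ₀ = 19°): h = cos φ / cos 19° along meridians, k = cos 19° / cos φ along parallels; h·k = 1.
At 60°: h = 0.5288, k = 1.891; principal scales a = 1.891, b = 0.5288.
sin(ω/2) = (a − b)/(a + b) = 1.362/2.420 = 0.5629, so ω = 2 arcsin(0.5629) ≈ 68.5°.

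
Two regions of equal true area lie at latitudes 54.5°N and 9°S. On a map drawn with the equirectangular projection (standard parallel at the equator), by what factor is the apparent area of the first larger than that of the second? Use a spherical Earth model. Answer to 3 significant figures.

1.70

For the equirectangular projection with φ₀ = 0 (plate carrée), h = 1 along meridians and k = sec φ along parallels.
Areal scale at 54.5°: h·k = 1.000 × 1.722 = 1.722.
Areal scale at 9°: h·k = 1.000 × 1.012 = 1.012.
Ratio = 1.722/1.012 ≈ 1.70.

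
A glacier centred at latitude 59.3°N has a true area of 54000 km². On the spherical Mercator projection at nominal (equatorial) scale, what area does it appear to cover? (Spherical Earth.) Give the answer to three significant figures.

207000 km²

For Mercator, h = k = sec φ (a conformal cylindrical projection has a single point scale, 1/cos φ).
Areal scale = k² = sec²φ = 1/cos²(59.3°) = 1/0.5105² = 3.837.
Apparent area = 54000 × 3.837 ≈ 207000 km².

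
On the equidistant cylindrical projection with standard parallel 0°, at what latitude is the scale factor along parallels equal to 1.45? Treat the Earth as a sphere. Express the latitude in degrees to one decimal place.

46.4°

Plate carrée: h = 1, k = sec φ along parallels.
sec φ = 1.45  ⇒  cos φ = 0.6897  ⇒  φ ≈ 46.4°.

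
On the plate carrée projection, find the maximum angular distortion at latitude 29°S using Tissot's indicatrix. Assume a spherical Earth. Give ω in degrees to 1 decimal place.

For the equirectangular projection with φ₀ = 0 (plate carrée), h = 1 along meridians and k = sec φ along parallels.
At 29°: h = 1.000, k = 1.143; principal scales a = 1.143, b = 1.000.
sin(ω/2) = (a − b)/(a + b) = 0.1434/2.143 = 0.06688, so ω = 2 arcsin(0.06688) ≈ 7.7°.

7.7°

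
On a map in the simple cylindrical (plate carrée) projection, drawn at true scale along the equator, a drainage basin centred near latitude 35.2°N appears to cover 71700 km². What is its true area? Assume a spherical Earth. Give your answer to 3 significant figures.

58600 km²

In the plate carrée (x = Rλ, y = Rφ), meridians are true-scale (h = 1) and parallels are stretched by k = sec φ.
Areal scale = h·k = 1 × sec φ; at 35.2°, h = 1.000, k = 1.224, so h·k = 1.224.
True area = apparent / (areal scale) = 71700 / 1.224 ≈ 58600 km².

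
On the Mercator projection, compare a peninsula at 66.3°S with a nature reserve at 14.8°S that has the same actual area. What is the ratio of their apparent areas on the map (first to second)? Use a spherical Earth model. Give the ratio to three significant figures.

5.79

Mercator is conformal with k = sec φ, so areal scale = k² = sec²φ.
At 66.3°: sec²(66.3°) = 1/0.4019² = 6.190.
At 14.8°: sec²(14.8°) = 1/0.9668² = 1.070.
Ratio = 6.190/1.070 = cos²(14.8°)/cos²(66.3°) ≈ 5.79.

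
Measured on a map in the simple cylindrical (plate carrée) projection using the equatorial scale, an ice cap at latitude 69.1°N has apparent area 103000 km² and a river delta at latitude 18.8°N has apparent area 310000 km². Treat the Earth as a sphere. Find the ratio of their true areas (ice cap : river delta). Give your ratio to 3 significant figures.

On the plate carrée, areal scale = h·k = 1 × sec φ, so true area = apparent × cos φ.
True area of ice cap: 103000 × cos(69.1°) = 103000 × 0.3567 = 36740 km².
True area of river delta: 310000 × cos(18.8°) = 310000 × 0.9466 = 293500 km².
Ratio = 36740 / 293500 ≈ 0.125.

0.125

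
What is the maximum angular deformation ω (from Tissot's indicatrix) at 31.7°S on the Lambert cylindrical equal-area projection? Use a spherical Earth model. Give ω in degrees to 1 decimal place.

The Lambert cylindrical equal-area projection is the cylindrical equal-area projection with its standard parallel at the equator (φ₀ = 0). A cylindrical equal-area projection with standard parallel φ₀ has meridian scale h = cos φ / cos φ₀ and parallel scale k = cos φ₀ / cos φ (so areas are preserved, h·k = 1).
At 31.7°: h = 0.8508, k = 1.175; principal scales a = 1.175, b = 0.8508.
sin(ω/2) = (a − b)/(a + b) = 0.3245/2.026 = 0.1602, so ω = 2 arcsin(0.1602) ≈ 18.4°.

18.4°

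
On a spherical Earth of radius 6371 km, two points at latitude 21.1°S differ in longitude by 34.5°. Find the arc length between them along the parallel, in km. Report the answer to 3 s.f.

Arc length along a parallel = R cos φ · Δλ (with Δλ in radians).
= 6371 × cos 21.1° × (34.5° × π/180) = 6371 × 0.9330 × 0.6021 ≈ 3580 km.

3580 km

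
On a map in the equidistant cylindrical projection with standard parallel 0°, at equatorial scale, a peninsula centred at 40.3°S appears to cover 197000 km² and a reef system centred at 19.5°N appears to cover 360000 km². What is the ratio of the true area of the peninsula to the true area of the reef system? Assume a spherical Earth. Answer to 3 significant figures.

0.443

On the plate carrée, areal scale = h·k = 1 × sec φ, so true area = apparent × cos φ.
True area of peninsula: 197000 × cos(40.3°) = 197000 × 0.7627 = 150200 km².
True area of reef system: 360000 × cos(19.5°) = 360000 × 0.9426 = 339400 km².
Ratio = 150200 / 339400 ≈ 0.443.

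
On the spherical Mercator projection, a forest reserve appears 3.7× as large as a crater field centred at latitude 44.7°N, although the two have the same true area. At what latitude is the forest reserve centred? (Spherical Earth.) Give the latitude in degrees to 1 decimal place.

68.3°

For equal true areas on Mercator, apparent areas scale as sec²φ, so the ratio is cos²φ₂ / cos²φ₁.
cos²φ₂ / cos²φ₁ = 3.7  ⇒  cos φ₁ = cos 44.7° / √3.7 = 0.7108/1.924 = 0.3695.
φ₁ = arccos(0.3695) ≈ 68.3°.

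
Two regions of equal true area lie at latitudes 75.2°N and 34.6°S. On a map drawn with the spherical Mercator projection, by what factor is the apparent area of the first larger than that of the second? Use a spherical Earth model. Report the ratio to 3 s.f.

10.4

On Mercator, area is exaggerated by sec²φ = 1/cos²φ.
At 75.2°: sec²(75.2°) = 1/0.2554² = 15.33.
At 34.6°: sec²(34.6°) = 1/0.8231² = 1.476.
Ratio = 15.33/1.476 = cos²(34.6°)/cos²(75.2°) ≈ 10.4.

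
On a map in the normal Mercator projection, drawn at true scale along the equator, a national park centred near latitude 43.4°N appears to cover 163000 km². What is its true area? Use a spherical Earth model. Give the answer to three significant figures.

The Mercator projection is conformal; its linear scale factor is the same in every direction and equals sec φ = 1/cos φ.
Areal scale = k² = sec²φ = 1/cos²(43.4°) = 1/0.7266² = 1.894.
True area = apparent / (areal scale) = 163000 / 1.894 ≈ 86000 km².

86000 km²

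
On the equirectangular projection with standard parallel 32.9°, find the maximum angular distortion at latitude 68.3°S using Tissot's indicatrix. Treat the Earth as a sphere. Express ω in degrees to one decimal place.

The equidistant cylindrical projection with φ₀ = 32.9° has h = 1 (meridians true) and k = cos φ₀ / cos φ along parallels.
At 68.3°: h = 1.000, k = 2.271; principal scales a = 2.271, b = 1.000.
sin(ω/2) = (a − b)/(a + b) = 1.271/3.271 = 0.3885, so ω = 2 arcsin(0.3885) ≈ 45.7°.

45.7°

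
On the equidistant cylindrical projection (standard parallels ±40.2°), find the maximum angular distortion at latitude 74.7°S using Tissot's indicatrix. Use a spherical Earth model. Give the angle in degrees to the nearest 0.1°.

The equidistant cylindrical projection with φ₀ = 40.2° has h = 1 (meridians true) and k = cos φ₀ / cos φ along parallels.
At 74.7°: h = 1.000, k = 2.895; principal scales a = 2.895, b = 1.000.
sin(ω/2) = (a − b)/(a + b) = 1.895/3.895 = 0.4865, so ω = 2 arcsin(0.4865) ≈ 58.2°.

58.2°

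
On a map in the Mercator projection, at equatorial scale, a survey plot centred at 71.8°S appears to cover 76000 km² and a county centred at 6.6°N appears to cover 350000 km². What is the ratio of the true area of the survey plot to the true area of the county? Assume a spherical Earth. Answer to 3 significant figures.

Mercator's areal exaggeration is sec²φ; hence true area = (apparent area) · cos²φ.
True area of survey plot: 76000 × cos²(71.8°) = 76000 × 0.09755 = 7414 km².
True area of county: 350000 × cos²(6.6°) = 350000 × 0.9868 = 345400 km².
Ratio = 7414 / 345400 ≈ 0.0215.

0.0215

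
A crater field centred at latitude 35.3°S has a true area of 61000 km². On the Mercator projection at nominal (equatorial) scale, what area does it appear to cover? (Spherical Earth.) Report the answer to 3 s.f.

The Mercator projection is conformal; its linear scale factor is the same in every direction and equals sec φ = 1/cos φ.
Areal scale = k² = sec²φ = 1/cos²(35.3°) = 1/0.8161² = 1.501.
Apparent area = 61000 × 1.501 ≈ 91600 km².

91600 km²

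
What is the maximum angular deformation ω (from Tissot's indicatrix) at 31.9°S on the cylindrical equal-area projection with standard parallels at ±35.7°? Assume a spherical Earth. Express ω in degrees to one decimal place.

5.1°

Cylindrical equal-area (φ₀ = 35.7°): h = cos φ / cos 35.7° along meridians, k = cos 35.7° / cos φ along parallels; h·k = 1.
At 31.9°: h = 1.045, k = 0.9565; principal scales a = 1.045, b = 0.9565.
sin(ω/2) = (a − b)/(a + b) = 0.08887/2.002 = 0.04439, so ω = 2 arcsin(0.04439) ≈ 5.1°.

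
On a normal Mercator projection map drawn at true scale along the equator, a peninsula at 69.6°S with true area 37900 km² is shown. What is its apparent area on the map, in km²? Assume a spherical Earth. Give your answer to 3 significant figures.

312000 km²

The Mercator projection is conformal; its linear scale factor is the same in every direction and equals sec φ = 1/cos φ.
Areal scale = k² = sec²φ = 1/cos²(69.6°) = 1/0.3486² = 8.230.
Apparent area = 37900 × 8.230 ≈ 312000 km².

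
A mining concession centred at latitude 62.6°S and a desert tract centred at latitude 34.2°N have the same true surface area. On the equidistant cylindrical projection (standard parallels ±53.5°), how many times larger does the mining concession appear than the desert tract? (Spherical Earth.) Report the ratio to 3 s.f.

1.80

The equidistant cylindrical projection with φ₀ = 53.5° has h = 1 (meridians true) and k = cos φ₀ / cos φ along parallels.
Areal scale at 62.6°: h·k = 1.000 × 1.293 = 1.293.
Areal scale at 34.2°: h·k = 1.000 × 0.7192 = 0.7192.
Ratio = 1.293/0.7192 ≈ 1.80.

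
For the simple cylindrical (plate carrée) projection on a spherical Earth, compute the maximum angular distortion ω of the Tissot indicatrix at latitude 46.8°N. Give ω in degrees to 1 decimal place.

21.6°

Plate carrée maps x = Rλ, y = Rφ. The meridian scale is h = 1 and the parallel scale is k = 1/cos φ = sec φ.
At 46.8°: h = 1.000, k = 1.461; principal scales a = 1.461, b = 1.000.
sin(ω/2) = (a − b)/(a + b) = 0.4608/2.461 = 0.1873, so ω = 2 arcsin(0.1873) ≈ 21.6°.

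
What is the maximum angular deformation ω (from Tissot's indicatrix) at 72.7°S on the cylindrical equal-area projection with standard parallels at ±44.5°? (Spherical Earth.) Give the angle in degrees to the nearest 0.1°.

For cylindrical equal-area with standard parallel φ₀, h = cos φ / cos φ₀ and k = cos φ₀ / cos φ, so h·k = 1.
At 72.7°: h = 0.4169, k = 2.398; principal scales a = 2.398, b = 0.4169.
sin(ω/2) = (a − b)/(a + b) = 1.982/2.815 = 0.7038, so ω = 2 arcsin(0.7038) ≈ 89.5°.

89.5°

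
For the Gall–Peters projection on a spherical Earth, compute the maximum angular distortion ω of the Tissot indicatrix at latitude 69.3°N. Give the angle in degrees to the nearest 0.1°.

73.8°

Gall–Peters is a cylindrical equal-area projection with standard parallels at ±45°. For cylindrical equal-area with standard parallel φ₀, h = cos φ / cos φ₀ and k = cos φ₀ / cos φ, so h·k = 1.
At 69.3°: h = 0.4999, k = 2.000; principal scales a = 2.000, b = 0.4999.
sin(ω/2) = (a − b)/(a + b) = 1.501/2.500 = 0.6001, so ω = 2 arcsin(0.6001) ≈ 73.8°.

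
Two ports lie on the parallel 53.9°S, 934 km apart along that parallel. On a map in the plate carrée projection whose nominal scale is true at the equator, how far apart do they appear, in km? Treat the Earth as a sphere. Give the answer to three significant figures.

1590 km

Plate carrée maps x = Rλ, y = Rφ. The meridian scale is h = 1 and the parallel scale is k = 1/cos φ = sec φ.
Along the parallel, k = sec 53.9° = 1/0.5892 = 1.697.
Map distance = 934 × 1.697 ≈ 1590 km.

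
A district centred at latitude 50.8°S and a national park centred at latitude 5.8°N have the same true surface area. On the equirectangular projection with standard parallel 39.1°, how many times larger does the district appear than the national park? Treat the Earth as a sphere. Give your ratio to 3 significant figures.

With standard parallel φ₀ = 39.1°, the equirectangular projection gives x = Rλ cos φ₀, y = Rφ, so h = 1 and k = cos 39.1° / cos φ.
Areal scale at 50.8°: h·k = 1.000 × 1.228 = 1.228.
Areal scale at 5.8°: h·k = 1.000 × 0.7800 = 0.7800.
Ratio = 1.228/0.7800 ≈ 1.57.

1.57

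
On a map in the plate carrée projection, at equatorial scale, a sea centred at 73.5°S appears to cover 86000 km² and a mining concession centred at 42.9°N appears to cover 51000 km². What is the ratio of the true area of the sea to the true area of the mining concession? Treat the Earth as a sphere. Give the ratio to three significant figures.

0.654

On the plate carrée, areal scale = h·k = 1 × sec φ, so true area = apparent × cos φ.
True area of sea: 86000 × cos(73.5°) = 86000 × 0.2840 = 24430 km².
True area of mining concession: 51000 × cos(42.9°) = 51000 × 0.7325 = 37360 km².
Ratio = 24430 / 37360 ≈ 0.654.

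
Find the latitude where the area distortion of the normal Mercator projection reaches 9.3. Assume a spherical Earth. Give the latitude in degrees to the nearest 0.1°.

Mercator areal scale is sec²φ.
sec²φ = 9.3  ⇒  cos²φ = 0.1075  ⇒  cos φ = 0.3279.
φ = arccos(0.3279) ≈ 70.9°.

70.9°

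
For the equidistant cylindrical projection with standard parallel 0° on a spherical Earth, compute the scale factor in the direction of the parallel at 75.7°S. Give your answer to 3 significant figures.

4.05

For the equirectangular projection with φ₀ = 0 (plate carrée), h = 1 along meridians and k = sec φ along parallels.
k = 1/cos 75.7° = 1/0.2470 = 4.049.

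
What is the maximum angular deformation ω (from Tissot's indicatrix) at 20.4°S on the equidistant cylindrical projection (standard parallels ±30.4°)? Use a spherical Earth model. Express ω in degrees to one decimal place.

4.8°

The equidistant cylindrical projection with φ₀ = 30.4° has h = 1 (meridians true) and k = cos φ₀ / cos φ along parallels.
At 20.4°: h = 1.000, k = 0.9202; principal scales a = 1.000, b = 0.9202.
sin(ω/2) = (a − b)/(a + b) = 0.07977/1.920 = 0.04154, so ω = 2 arcsin(0.04154) ≈ 4.8°.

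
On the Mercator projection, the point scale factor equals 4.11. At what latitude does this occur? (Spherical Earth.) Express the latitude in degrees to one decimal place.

75.9°

Mercator scale is k = sec φ = 1/cos φ.
1/cos φ = 4.11  ⇒  cos φ = 0.2433  ⇒  φ = arccos(0.2433) ≈ 75.9°.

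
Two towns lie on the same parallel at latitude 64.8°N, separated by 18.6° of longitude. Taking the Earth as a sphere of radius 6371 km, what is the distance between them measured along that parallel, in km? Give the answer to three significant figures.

881 km

Arc length along a parallel = R cos φ · Δλ (with Δλ in radians).
= 6371 × cos 64.8° × (18.6° × π/180) = 6371 × 0.4258 × 0.3246 ≈ 881 km.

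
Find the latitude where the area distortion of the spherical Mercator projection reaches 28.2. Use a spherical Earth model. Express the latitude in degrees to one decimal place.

Mercator areal scale is sec²φ.
sec²φ = 28.2  ⇒  cos²φ = 0.03546  ⇒  cos φ = 0.1883.
φ = arccos(0.1883) ≈ 79.1°.

79.1°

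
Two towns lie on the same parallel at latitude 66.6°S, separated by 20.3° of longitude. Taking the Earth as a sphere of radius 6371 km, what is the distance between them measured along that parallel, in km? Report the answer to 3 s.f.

Arc length along a parallel = R cos φ · Δλ (with Δλ in radians).
= 6371 × cos 66.6° × (20.3° × π/180) = 6371 × 0.3971 × 0.3543 ≈ 896 km.

896 km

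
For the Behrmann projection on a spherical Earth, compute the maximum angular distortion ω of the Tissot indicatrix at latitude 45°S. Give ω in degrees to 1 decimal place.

23.1°

The Behrmann projection is cylindrical equal-area with φ₀ = 30°. A cylindrical equal-area projection with standard parallel φ₀ has meridian scale h = cos φ / cos φ₀ and parallel scale k = cos φ₀ / cos φ (so areas are preserved, h·k = 1).
At 45°: h = 0.8165, k = 1.225; principal scales a = 1.225, b = 0.8165.
sin(ω/2) = (a − b)/(a + b) = 0.4082/2.041 = 0.2000, so ω = 2 arcsin(0.2000) ≈ 23.1°.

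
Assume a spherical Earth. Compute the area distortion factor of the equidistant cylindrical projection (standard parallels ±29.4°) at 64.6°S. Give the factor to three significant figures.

2.03

The equidistant cylindrical projection with φ₀ = 29.4° has h = 1 (meridians true) and k = cos φ₀ / cos φ along parallels.
Areal scale = h·k = 1 × cos φ₀ / cos φ; at 64.6°, h = 1.000, k = 2.031, so h·k = 2.031.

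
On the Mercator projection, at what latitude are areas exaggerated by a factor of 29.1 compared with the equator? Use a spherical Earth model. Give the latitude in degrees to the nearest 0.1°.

79.3°

Mercator areal scale is sec²φ.
sec²φ = 29.1  ⇒  cos²φ = 0.03436  ⇒  cos φ = 0.1854.
φ = arccos(0.1854) ≈ 79.3°.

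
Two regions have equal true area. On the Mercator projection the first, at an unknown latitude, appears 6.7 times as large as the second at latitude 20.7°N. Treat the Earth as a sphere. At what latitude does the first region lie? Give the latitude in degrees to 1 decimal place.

On Mercator, (apparent₁)/(apparent₂) = sec²φ₁ / sec²φ₂ when true areas are equal.
cos²φ₂ / cos²φ₁ = 6.7  ⇒  cos φ₁ = cos 20.7° / √6.7 = 0.9354/2.588 = 0.3614.
φ₁ = arccos(0.3614) ≈ 68.8°.

68.8°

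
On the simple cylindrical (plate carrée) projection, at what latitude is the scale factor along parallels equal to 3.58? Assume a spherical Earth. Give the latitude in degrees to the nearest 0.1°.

Plate carrée: h = 1, k = sec φ along parallels.
sec φ = 3.58  ⇒  cos φ = 0.2793  ⇒  φ ≈ 73.8°.

73.8°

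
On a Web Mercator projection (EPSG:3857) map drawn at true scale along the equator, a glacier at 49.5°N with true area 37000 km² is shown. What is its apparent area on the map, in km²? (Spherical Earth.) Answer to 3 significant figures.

87700 km²

For Mercator, h = k = sec φ (a conformal cylindrical projection has a single point scale, 1/cos φ).
Areal scale = k² = sec²φ = 1/cos²(49.5°) = 1/0.6494² = 2.371.
Apparent area = 37000 × 2.371 ≈ 87700 km².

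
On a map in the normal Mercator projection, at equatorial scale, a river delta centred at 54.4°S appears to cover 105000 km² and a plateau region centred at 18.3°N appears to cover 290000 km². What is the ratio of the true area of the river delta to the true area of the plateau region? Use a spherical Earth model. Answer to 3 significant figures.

0.136

Since Mercator area scale is 1/cos²φ, the true area equals the apparent area multiplied by cos²φ.
True area of river delta: 105000 × cos²(54.4°) = 105000 × 0.3389 = 35580 km².
True area of plateau region: 290000 × cos²(18.3°) = 290000 × 0.9014 = 261400 km².
Ratio = 35580 / 261400 ≈ 0.136.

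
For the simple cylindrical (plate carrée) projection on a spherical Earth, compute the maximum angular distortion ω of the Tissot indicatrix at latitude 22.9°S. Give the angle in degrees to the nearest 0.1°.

4.7°

In the plate carrée (x = Rλ, y = Rφ), meridians are true-scale (h = 1) and parallels are stretched by k = sec φ.
At 22.9°: h = 1.000, k = 1.086; principal scales a = 1.086, b = 1.000.
sin(ω/2) = (a − b)/(a + b) = 0.08556/2.086 = 0.04102, so ω = 2 arcsin(0.04102) ≈ 4.7°.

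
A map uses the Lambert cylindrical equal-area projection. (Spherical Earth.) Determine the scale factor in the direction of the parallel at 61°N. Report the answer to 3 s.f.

2.06

The Lambert cylindrical equal-area projection is the cylindrical equal-area projection with its standard parallel at the equator (φ₀ = 0). For cylindrical equal-area with standard parallel φ₀, h = cos φ / cos φ₀ and k = cos φ₀ / cos φ, so h·k = 1.
k = cos 0° / cos 61° = 1.000/0.4848 = 2.063.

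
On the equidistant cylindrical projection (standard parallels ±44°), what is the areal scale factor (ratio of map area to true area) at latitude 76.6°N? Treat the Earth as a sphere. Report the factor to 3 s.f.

The equidistant cylindrical projection with φ₀ = 44° has h = 1 (meridians true) and k = cos φ₀ / cos φ along parallels.
Areal scale = h·k = 1 × cos φ₀ / cos φ; at 76.6°, h = 1.000, k = 3.104, so h·k = 3.104.

3.10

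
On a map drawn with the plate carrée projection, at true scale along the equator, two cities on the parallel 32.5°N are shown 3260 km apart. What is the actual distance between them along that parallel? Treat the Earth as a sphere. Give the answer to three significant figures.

Plate carrée maps x = Rλ, y = Rφ. The meridian scale is h = 1 and the parallel scale is k = 1/cos φ = sec φ.
Along the parallel at 32.5°, map distances are exaggerated by k = sec 32.5° = 1.186.
True distance = 3260 / 1.186 = 3260 × cos 32.5° ≈ 2750 km.

2750 km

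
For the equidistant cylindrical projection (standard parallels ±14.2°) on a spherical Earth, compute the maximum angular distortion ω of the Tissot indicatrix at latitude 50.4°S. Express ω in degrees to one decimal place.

In the equirectangular projection with standard parallel φ₀ = 14.2° (x = Rλ cos φ₀, y = Rφ), meridians are true-scale (h = 1) and the parallel scale is k = cos φ₀ / cos φ.
At 50.4°: h = 1.000, k = 1.521; principal scales a = 1.521, b = 1.000.
sin(ω/2) = (a − b)/(a + b) = 0.5209/2.521 = 0.2066, so ω = 2 arcsin(0.2066) ≈ 23.8°.

23.8°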